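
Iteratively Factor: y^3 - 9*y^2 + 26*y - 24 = (y - 2)*(y^2 - 7*y + 12) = (y - 4)*(y - 2)*(y - 3)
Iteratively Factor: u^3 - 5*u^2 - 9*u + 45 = (u - 5)*(u^2 - 9) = (u - 5)*(u + 3)*(u - 3)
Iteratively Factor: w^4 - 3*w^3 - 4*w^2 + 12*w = (w - 2)*(w^3 - w^2 - 6*w) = (w - 2)*(w + 2)*(w^2 - 3*w) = w*(w - 2)*(w + 2)*(w - 3)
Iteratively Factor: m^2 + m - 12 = (m - 3)*(m + 4)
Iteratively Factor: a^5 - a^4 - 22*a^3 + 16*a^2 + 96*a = (a + 2)*(a^4 - 3*a^3 - 16*a^2 + 48*a) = a*(a + 2)*(a^3 - 3*a^2 - 16*a + 48) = a*(a + 2)*(a + 4)*(a^2 - 7*a + 12) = a*(a - 3)*(a + 2)*(a + 4)*(a - 4)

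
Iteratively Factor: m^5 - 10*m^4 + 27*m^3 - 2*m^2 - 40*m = (m)*(m^4 - 10*m^3 + 27*m^2 - 2*m - 40) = m*(m - 5)*(m^3 - 5*m^2 + 2*m + 8) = m*(m - 5)*(m - 2)*(m^2 - 3*m - 4) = m*(m - 5)*(m - 2)*(m + 1)*(m - 4)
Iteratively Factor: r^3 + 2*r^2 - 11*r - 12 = (r + 1)*(r^2 + r - 12) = (r + 1)*(r + 4)*(r - 3)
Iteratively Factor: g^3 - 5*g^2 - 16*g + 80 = (g + 4)*(g^2 - 9*g + 20) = (g - 4)*(g + 4)*(g - 5)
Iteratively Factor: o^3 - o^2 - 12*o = (o + 3)*(o^2 - 4*o) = o*(o + 3)*(o - 4)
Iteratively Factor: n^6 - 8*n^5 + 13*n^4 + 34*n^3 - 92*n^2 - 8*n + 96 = (n + 2)*(n^5 - 10*n^4 + 33*n^3 - 32*n^2 - 28*n + 48) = (n - 3)*(n + 2)*(n^4 - 7*n^3 + 12*n^2 + 4*n - 16) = (n - 4)*(n - 3)*(n + 2)*(n^3 - 3*n^2 + 4) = (n - 4)*(n - 3)*(n - 2)*(n + 2)*(n^2 - n - 2) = (n - 4)*(n - 3)*(n - 2)^2*(n + 2)*(n + 1)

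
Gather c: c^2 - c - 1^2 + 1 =c^2 - c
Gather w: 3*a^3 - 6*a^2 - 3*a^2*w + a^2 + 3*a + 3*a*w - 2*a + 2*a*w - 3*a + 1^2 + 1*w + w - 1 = 3*a^3 - 5*a^2 - 2*a + w*(-3*a^2 + 5*a + 2)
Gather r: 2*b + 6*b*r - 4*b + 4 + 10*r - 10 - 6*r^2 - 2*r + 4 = -2*b - 6*r^2 + r*(6*b + 8) - 2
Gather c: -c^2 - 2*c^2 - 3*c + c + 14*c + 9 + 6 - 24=-3*c^2 + 12*c - 9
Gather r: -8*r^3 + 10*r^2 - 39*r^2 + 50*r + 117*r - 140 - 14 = -8*r^3 - 29*r^2 + 167*r - 154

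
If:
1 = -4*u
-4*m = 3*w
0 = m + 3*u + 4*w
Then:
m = -9/52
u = -1/4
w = 3/13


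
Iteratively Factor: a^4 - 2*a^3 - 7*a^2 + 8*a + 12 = (a - 3)*(a^3 + a^2 - 4*a - 4) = (a - 3)*(a + 2)*(a^2 - a - 2) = (a - 3)*(a + 1)*(a + 2)*(a - 2)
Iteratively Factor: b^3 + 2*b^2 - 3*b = (b + 3)*(b^2 - b) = b*(b + 3)*(b - 1)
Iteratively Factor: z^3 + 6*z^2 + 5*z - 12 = (z + 3)*(z^2 + 3*z - 4) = (z + 3)*(z + 4)*(z - 1)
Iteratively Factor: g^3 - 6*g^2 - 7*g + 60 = (g - 5)*(g^2 - g - 12) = (g - 5)*(g - 4)*(g + 3)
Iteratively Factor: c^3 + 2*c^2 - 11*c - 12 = (c + 4)*(c^2 - 2*c - 3) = (c + 1)*(c + 4)*(c - 3)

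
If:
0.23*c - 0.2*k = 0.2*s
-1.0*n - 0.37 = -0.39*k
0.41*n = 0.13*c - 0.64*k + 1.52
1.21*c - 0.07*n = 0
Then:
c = 0.03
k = 2.09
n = 0.45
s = -2.06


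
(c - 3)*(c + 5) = c^2 + 2*c - 15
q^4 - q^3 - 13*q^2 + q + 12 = (q - 4)*(q - 1)*(q + 1)*(q + 3)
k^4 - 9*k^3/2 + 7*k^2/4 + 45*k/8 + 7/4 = (k - 7/2)*(k - 2)*(k + 1/2)^2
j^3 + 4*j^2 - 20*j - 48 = (j - 4)*(j + 2)*(j + 6)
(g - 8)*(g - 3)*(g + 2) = g^3 - 9*g^2 + 2*g + 48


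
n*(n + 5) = n^2 + 5*n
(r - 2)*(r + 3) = r^2 + r - 6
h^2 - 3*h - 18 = (h - 6)*(h + 3)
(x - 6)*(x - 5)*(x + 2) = x^3 - 9*x^2 + 8*x + 60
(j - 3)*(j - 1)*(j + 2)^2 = j^4 - 9*j^2 - 4*j + 12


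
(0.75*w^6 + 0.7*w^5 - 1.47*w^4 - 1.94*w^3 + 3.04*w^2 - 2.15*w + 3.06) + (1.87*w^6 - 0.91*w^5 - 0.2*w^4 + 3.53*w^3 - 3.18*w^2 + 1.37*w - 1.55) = 2.62*w^6 - 0.21*w^5 - 1.67*w^4 + 1.59*w^3 - 0.14*w^2 - 0.78*w + 1.51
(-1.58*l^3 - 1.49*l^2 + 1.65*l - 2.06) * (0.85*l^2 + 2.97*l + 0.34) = -1.343*l^5 - 5.9591*l^4 - 3.56*l^3 + 2.6429*l^2 - 5.5572*l - 0.7004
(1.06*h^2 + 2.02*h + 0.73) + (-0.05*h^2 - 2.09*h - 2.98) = 1.01*h^2 - 0.0699999999999998*h - 2.25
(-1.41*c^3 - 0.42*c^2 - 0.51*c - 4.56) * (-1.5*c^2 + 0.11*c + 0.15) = 2.115*c^5 + 0.4749*c^4 + 0.5073*c^3 + 6.7209*c^2 - 0.5781*c - 0.684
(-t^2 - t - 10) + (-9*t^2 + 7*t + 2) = -10*t^2 + 6*t - 8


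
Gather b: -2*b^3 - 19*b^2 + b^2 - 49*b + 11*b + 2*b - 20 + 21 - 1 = -2*b^3 - 18*b^2 - 36*b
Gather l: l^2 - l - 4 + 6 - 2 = l^2 - l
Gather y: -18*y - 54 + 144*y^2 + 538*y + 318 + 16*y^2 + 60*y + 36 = 160*y^2 + 580*y + 300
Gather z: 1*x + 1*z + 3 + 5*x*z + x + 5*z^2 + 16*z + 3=2*x + 5*z^2 + z*(5*x + 17) + 6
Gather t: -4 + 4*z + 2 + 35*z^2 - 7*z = 35*z^2 - 3*z - 2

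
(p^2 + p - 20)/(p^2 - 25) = (p - 4)/(p - 5)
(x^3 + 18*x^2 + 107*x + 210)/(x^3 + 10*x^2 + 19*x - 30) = (x + 7)/(x - 1)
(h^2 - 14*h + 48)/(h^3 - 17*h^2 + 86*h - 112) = (h - 6)/(h^2 - 9*h + 14)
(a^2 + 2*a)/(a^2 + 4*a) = (a + 2)/(a + 4)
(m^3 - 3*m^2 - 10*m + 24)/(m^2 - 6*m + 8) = m + 3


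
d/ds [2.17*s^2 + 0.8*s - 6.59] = 4.34*s + 0.8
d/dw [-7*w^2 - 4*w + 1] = -14*w - 4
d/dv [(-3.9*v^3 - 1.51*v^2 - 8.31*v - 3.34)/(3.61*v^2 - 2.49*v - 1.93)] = (-14.079*v^4 + 19.422*v^3 + 56.34*v^2 + 29.9434*v + 7.7217)/(13.0321*v^4 - 17.9778*v^3 - 7.7345*v^2 + 9.6114*v + 3.7249)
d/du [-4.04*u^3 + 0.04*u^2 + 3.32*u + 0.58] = -12.12*u^2 + 0.08*u + 3.32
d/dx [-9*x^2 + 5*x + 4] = 5 - 18*x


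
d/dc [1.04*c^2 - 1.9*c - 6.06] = 2.08*c - 1.9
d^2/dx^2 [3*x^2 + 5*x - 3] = 6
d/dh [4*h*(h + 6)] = 8*h + 24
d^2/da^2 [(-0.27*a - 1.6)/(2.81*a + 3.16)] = -20.472536/(2.81*a + 3.16)^3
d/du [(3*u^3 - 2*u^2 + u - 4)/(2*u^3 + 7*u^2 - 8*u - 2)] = (25*u^4 - 52*u^3 + 15*u^2 + 64*u - 34)/(4*u^6 + 28*u^5 + 17*u^4 - 120*u^3 + 36*u^2 + 32*u + 4)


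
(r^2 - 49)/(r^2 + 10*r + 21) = (r - 7)/(r + 3)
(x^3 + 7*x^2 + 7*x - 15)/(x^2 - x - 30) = (x^2 + 2*x - 3)/(x - 6)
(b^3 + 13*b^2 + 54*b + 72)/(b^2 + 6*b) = b + 7 + 12/b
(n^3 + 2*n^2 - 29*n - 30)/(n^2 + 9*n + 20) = (n^3 + 2*n^2 - 29*n - 30)/(n^2 + 9*n + 20)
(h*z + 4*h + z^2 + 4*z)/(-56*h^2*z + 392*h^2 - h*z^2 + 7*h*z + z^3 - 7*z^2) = (h*z + 4*h + z^2 + 4*z)/(-56*h^2*z + 392*h^2 - h*z^2 + 7*h*z + z^3 - 7*z^2)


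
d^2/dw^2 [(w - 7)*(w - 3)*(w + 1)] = 6*w - 18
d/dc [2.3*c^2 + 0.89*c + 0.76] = 4.6*c + 0.89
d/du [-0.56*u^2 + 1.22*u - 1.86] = 1.22 - 1.12*u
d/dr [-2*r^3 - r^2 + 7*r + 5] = -6*r^2 - 2*r + 7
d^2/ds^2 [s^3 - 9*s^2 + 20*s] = 6*s - 18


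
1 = 1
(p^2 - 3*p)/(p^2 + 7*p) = (p - 3)/(p + 7)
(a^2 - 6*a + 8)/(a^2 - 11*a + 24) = (a^2 - 6*a + 8)/(a^2 - 11*a + 24)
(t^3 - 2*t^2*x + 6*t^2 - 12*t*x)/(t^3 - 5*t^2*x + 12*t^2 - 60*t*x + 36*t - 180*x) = t*(-t + 2*x)/(-t^2 + 5*t*x - 6*t + 30*x)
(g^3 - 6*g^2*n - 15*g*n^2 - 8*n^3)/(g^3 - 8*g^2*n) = 1 + 2*n/g + n^2/g^2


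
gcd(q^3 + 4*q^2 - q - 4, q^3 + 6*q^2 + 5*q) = q + 1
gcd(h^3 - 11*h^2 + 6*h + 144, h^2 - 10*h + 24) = h - 6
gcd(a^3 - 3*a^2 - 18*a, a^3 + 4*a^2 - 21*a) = a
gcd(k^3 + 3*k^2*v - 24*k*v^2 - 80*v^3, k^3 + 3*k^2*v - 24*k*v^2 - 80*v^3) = -k^3 - 3*k^2*v + 24*k*v^2 + 80*v^3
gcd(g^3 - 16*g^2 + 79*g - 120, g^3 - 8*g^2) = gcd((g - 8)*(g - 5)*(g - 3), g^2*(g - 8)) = g - 8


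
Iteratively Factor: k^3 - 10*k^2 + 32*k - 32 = (k - 4)*(k^2 - 6*k + 8) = (k - 4)*(k - 2)*(k - 4)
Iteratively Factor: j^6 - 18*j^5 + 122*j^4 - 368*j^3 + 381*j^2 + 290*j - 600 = (j - 3)*(j^5 - 15*j^4 + 77*j^3 - 137*j^2 - 30*j + 200) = (j - 3)*(j - 2)*(j^4 - 13*j^3 + 51*j^2 - 35*j - 100) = (j - 5)*(j - 3)*(j - 2)*(j^3 - 8*j^2 + 11*j + 20) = (j - 5)*(j - 4)*(j - 3)*(j - 2)*(j^2 - 4*j - 5) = (j - 5)*(j - 4)*(j - 3)*(j - 2)*(j + 1)*(j - 5)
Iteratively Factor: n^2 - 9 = (n + 3)*(n - 3)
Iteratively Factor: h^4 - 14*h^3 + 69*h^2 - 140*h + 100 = (h - 2)*(h^3 - 12*h^2 + 45*h - 50) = (h - 2)^2*(h^2 - 10*h + 25) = (h - 5)*(h - 2)^2*(h - 5)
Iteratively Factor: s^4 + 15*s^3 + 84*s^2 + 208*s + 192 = (s + 4)*(s^3 + 11*s^2 + 40*s + 48) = (s + 4)^2*(s^2 + 7*s + 12) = (s + 4)^3*(s + 3)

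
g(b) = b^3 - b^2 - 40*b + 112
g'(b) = 3*b^2 - 2*b - 40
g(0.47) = 93.08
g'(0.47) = -40.28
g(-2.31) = 186.74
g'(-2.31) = -19.37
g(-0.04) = 113.60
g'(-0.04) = -39.92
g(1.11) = 67.74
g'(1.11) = -38.52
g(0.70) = 83.85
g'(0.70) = -39.93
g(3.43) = 3.39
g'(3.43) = -11.57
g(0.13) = 106.79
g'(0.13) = -40.21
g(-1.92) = 178.04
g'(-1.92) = -25.10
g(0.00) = 112.00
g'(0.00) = -40.00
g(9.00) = 400.00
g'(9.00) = 185.00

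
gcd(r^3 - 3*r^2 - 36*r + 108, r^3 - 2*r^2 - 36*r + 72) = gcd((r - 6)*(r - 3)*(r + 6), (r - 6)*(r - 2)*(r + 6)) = r^2 - 36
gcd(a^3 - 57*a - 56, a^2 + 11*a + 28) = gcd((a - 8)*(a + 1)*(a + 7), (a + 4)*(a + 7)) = a + 7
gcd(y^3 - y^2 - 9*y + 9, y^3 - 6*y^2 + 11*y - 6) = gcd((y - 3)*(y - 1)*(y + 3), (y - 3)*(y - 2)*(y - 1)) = y^2 - 4*y + 3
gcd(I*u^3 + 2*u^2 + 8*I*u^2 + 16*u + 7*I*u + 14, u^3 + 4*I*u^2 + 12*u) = u - 2*I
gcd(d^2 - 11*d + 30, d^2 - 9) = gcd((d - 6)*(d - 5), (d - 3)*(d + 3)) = 1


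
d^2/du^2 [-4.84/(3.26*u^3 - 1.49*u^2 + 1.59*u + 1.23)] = ((94.6704*u - 14.4232)*(3.26*u^3 - 1.49*u^2 + 1.59*u + 1.23) - 4.84*(9.78*u^2 - 2.98*u + 1.59)*(19.56*u^2 - 5.96*u + 3.18))/(3.26*u^3 - 1.49*u^2 + 1.59*u + 1.23)^3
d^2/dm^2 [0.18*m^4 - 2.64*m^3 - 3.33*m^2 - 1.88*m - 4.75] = 2.16*m^2 - 15.84*m - 6.66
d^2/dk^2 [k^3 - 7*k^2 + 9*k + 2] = 6*k - 14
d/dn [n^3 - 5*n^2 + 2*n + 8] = 3*n^2 - 10*n + 2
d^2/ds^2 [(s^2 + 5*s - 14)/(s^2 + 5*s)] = 28*(-3*s^2 - 15*s - 25)/(s^3*(s^3 + 15*s^2 + 75*s + 125))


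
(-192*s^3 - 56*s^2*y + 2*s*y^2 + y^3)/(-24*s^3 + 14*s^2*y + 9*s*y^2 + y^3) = (-8*s + y)/(-s + y)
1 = 1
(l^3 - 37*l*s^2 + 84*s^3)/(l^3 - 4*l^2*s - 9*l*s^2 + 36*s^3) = (l + 7*s)/(l + 3*s)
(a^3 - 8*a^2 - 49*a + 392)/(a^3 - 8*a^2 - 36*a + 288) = (a^2 - 49)/(a^2 - 36)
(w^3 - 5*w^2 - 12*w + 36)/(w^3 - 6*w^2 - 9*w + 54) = (w - 2)/(w - 3)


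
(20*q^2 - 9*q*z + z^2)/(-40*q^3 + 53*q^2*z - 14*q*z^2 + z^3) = (-4*q + z)/(8*q^2 - 9*q*z + z^2)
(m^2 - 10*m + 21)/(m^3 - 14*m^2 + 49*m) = (m - 3)/(m*(m - 7))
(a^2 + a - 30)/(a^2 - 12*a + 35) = (a + 6)/(a - 7)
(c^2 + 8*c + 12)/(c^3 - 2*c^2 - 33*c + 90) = (c + 2)/(c^2 - 8*c + 15)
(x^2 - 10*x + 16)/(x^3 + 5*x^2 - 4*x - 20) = (x - 8)/(x^2 + 7*x + 10)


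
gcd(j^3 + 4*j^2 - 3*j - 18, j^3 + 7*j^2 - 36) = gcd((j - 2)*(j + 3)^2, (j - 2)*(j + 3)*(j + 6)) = j^2 + j - 6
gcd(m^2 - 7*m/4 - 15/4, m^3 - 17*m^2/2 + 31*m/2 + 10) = 1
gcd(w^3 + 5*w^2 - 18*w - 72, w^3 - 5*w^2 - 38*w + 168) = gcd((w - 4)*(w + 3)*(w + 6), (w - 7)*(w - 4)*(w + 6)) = w^2 + 2*w - 24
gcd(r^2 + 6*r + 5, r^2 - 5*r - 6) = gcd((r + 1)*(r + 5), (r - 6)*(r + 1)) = r + 1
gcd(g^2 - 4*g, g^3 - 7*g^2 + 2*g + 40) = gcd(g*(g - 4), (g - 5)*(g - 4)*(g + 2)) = g - 4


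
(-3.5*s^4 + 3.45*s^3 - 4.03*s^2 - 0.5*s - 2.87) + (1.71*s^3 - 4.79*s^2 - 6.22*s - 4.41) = -3.5*s^4 + 5.16*s^3 - 8.82*s^2 - 6.72*s - 7.28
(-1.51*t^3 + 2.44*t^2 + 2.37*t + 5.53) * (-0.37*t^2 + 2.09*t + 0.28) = 0.5587*t^5 - 4.0587*t^4 + 3.7999*t^3 + 3.5904*t^2 + 12.2213*t + 1.5484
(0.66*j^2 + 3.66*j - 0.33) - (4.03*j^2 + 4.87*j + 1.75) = -3.37*j^2 - 1.21*j - 2.08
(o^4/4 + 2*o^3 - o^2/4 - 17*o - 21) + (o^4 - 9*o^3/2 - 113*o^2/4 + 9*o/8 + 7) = 5*o^4/4 - 5*o^3/2 - 57*o^2/2 - 127*o/8 - 14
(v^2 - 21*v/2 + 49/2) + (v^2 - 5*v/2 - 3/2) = 2*v^2 - 13*v + 23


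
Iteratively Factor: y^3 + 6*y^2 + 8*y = (y + 2)*(y^2 + 4*y) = y*(y + 2)*(y + 4)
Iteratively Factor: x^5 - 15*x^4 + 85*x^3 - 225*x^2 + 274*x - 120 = (x - 4)*(x^4 - 11*x^3 + 41*x^2 - 61*x + 30) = (x - 5)*(x - 4)*(x^3 - 6*x^2 + 11*x - 6) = (x - 5)*(x - 4)*(x - 1)*(x^2 - 5*x + 6) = (x - 5)*(x - 4)*(x - 3)*(x - 1)*(x - 2)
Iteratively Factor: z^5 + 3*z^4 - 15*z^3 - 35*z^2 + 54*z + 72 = (z + 1)*(z^4 + 2*z^3 - 17*z^2 - 18*z + 72) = (z - 3)*(z + 1)*(z^3 + 5*z^2 - 2*z - 24) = (z - 3)*(z + 1)*(z + 4)*(z^2 + z - 6) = (z - 3)*(z - 2)*(z + 1)*(z + 4)*(z + 3)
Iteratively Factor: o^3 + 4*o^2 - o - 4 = (o + 1)*(o^2 + 3*o - 4) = (o - 1)*(o + 1)*(o + 4)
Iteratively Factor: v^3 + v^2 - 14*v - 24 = (v + 2)*(v^2 - v - 12) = (v + 2)*(v + 3)*(v - 4)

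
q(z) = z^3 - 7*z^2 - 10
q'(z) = 3*z^2 - 14*z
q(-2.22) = -55.44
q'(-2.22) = 45.87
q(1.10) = -17.14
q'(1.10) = -11.77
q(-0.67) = -13.44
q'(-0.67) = 10.73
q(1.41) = -21.11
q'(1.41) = -13.78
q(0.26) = -10.46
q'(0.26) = -3.44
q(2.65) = -40.55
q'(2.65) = -16.03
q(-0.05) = -10.02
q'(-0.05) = 0.71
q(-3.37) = -127.77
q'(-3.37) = 81.25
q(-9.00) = -1306.00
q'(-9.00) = 369.00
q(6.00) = -46.00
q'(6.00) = 24.00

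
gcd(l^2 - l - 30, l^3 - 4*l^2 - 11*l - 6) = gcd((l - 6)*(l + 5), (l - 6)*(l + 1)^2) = l - 6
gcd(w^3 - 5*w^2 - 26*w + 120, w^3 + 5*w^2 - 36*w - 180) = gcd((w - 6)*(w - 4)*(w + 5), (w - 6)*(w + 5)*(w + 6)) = w^2 - w - 30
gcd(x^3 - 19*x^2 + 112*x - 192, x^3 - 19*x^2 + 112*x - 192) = x^3 - 19*x^2 + 112*x - 192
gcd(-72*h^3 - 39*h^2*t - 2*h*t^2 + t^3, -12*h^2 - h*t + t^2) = 3*h + t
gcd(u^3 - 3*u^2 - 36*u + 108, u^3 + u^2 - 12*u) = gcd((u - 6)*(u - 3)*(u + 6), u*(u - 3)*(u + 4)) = u - 3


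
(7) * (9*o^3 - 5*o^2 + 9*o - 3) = 63*o^3 - 35*o^2 + 63*o - 21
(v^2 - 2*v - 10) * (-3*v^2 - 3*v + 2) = -3*v^4 + 3*v^3 + 38*v^2 + 26*v - 20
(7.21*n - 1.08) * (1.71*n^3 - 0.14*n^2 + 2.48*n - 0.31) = 12.3291*n^4 - 2.8562*n^3 + 18.032*n^2 - 4.9135*n + 0.3348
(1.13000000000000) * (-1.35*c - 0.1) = -1.5255*c - 0.113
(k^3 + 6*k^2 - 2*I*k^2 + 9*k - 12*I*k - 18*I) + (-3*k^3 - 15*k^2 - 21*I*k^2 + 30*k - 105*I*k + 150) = -2*k^3 - 9*k^2 - 23*I*k^2 + 39*k - 117*I*k + 150 - 18*I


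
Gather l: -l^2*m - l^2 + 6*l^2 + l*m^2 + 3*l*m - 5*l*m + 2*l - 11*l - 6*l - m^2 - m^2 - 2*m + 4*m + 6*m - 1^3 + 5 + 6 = l^2*(5 - m) + l*(m^2 - 2*m - 15) - 2*m^2 + 8*m + 10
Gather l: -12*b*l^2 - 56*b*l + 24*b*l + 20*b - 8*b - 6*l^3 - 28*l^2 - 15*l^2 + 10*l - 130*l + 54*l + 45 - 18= 12*b - 6*l^3 + l^2*(-12*b - 43) + l*(-32*b - 66) + 27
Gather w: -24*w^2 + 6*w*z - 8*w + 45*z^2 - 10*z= -24*w^2 + w*(6*z - 8) + 45*z^2 - 10*z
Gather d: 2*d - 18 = 2*d - 18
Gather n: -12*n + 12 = 12 - 12*n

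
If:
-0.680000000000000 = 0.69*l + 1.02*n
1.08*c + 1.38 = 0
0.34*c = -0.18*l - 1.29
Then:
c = -1.28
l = -4.75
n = 2.55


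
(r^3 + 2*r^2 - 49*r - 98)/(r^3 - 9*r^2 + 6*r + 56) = (r + 7)/(r - 4)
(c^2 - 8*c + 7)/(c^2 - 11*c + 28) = (c - 1)/(c - 4)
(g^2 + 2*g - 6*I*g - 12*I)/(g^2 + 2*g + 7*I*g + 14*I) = (g - 6*I)/(g + 7*I)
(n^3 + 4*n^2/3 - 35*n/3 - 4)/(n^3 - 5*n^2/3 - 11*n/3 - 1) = (n + 4)/(n + 1)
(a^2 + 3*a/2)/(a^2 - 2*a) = (a + 3/2)/(a - 2)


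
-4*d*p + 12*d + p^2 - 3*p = (-4*d + p)*(p - 3)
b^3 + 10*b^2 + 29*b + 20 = (b + 1)*(b + 4)*(b + 5)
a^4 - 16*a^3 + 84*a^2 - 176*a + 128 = (a - 8)*(a - 4)*(a - 2)^2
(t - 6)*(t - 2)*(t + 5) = t^3 - 3*t^2 - 28*t + 60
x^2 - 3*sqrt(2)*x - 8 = (x - 4*sqrt(2))*(x + sqrt(2))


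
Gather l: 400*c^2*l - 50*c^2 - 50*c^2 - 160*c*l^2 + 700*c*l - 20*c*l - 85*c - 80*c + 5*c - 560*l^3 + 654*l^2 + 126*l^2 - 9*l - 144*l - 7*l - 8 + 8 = -100*c^2 - 160*c - 560*l^3 + l^2*(780 - 160*c) + l*(400*c^2 + 680*c - 160)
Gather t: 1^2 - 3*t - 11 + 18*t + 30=15*t + 20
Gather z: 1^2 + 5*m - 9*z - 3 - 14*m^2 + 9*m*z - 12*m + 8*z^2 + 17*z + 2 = -14*m^2 - 7*m + 8*z^2 + z*(9*m + 8)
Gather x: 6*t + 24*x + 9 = 6*t + 24*x + 9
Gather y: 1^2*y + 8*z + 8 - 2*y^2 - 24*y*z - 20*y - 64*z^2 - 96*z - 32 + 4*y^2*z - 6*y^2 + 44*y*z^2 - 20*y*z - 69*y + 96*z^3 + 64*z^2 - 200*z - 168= y^2*(4*z - 8) + y*(44*z^2 - 44*z - 88) + 96*z^3 - 288*z - 192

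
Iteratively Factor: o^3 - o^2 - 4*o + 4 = (o - 2)*(o^2 + o - 2) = (o - 2)*(o - 1)*(o + 2)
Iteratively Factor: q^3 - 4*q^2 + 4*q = (q - 2)*(q^2 - 2*q) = (q - 2)^2*(q)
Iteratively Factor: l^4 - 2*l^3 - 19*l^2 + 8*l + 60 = (l + 2)*(l^3 - 4*l^2 - 11*l + 30) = (l + 2)*(l + 3)*(l^2 - 7*l + 10) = (l - 2)*(l + 2)*(l + 3)*(l - 5)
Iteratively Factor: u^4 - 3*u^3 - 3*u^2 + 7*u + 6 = (u - 2)*(u^3 - u^2 - 5*u - 3) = (u - 2)*(u + 1)*(u^2 - 2*u - 3) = (u - 2)*(u + 1)^2*(u - 3)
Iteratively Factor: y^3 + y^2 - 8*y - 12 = (y - 3)*(y^2 + 4*y + 4) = (y - 3)*(y + 2)*(y + 2)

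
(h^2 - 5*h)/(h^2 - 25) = h/(h + 5)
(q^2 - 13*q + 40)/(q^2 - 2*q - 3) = (-q^2 + 13*q - 40)/(-q^2 + 2*q + 3)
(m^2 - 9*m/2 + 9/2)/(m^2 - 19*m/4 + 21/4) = 2*(2*m - 3)/(4*m - 7)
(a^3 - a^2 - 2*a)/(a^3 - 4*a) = (a + 1)/(a + 2)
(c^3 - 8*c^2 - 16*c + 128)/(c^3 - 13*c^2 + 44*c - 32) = (c + 4)/(c - 1)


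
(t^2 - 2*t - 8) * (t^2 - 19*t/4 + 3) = t^4 - 27*t^3/4 + 9*t^2/2 + 32*t - 24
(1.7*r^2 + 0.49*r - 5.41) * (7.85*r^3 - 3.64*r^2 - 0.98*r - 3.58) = 13.345*r^5 - 2.3415*r^4 - 45.9181*r^3 + 13.1262*r^2 + 3.5476*r + 19.3678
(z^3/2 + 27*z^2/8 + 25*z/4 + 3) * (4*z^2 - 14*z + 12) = 2*z^5 + 13*z^4/2 - 65*z^3/4 - 35*z^2 + 33*z + 36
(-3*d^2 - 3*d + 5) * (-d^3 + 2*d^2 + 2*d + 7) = 3*d^5 - 3*d^4 - 17*d^3 - 17*d^2 - 11*d + 35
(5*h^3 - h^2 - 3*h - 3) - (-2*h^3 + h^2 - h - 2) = 7*h^3 - 2*h^2 - 2*h - 1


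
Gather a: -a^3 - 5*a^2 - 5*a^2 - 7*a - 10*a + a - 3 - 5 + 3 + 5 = -a^3 - 10*a^2 - 16*a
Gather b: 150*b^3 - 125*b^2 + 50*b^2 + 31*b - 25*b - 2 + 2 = 150*b^3 - 75*b^2 + 6*b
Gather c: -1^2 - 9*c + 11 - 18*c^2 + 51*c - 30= -18*c^2 + 42*c - 20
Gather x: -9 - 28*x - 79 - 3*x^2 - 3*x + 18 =-3*x^2 - 31*x - 70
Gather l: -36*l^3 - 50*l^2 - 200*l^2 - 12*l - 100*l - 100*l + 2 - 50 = -36*l^3 - 250*l^2 - 212*l - 48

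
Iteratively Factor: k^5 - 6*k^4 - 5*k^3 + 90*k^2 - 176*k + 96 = (k + 4)*(k^4 - 10*k^3 + 35*k^2 - 50*k + 24) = (k - 1)*(k + 4)*(k^3 - 9*k^2 + 26*k - 24) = (k - 2)*(k - 1)*(k + 4)*(k^2 - 7*k + 12) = (k - 4)*(k - 2)*(k - 1)*(k + 4)*(k - 3)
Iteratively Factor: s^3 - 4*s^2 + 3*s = (s - 1)*(s^2 - 3*s) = (s - 3)*(s - 1)*(s)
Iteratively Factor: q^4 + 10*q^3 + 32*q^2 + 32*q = (q + 2)*(q^3 + 8*q^2 + 16*q) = (q + 2)*(q + 4)*(q^2 + 4*q) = q*(q + 2)*(q + 4)*(q + 4)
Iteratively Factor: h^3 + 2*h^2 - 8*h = (h - 2)*(h^2 + 4*h) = h*(h - 2)*(h + 4)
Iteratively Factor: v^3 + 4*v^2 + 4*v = (v + 2)*(v^2 + 2*v) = (v + 2)^2*(v)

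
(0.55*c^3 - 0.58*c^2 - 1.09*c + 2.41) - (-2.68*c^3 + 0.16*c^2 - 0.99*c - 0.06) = 3.23*c^3 - 0.74*c^2 - 0.1*c + 2.47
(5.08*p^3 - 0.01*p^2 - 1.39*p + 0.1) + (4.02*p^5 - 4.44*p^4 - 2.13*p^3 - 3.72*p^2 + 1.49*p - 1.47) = 4.02*p^5 - 4.44*p^4 + 2.95*p^3 - 3.73*p^2 + 0.1*p - 1.37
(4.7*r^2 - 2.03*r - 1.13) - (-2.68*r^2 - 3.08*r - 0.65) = 7.38*r^2 + 1.05*r - 0.48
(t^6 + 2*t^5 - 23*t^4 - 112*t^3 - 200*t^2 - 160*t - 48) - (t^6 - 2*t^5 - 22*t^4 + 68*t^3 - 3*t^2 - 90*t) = 4*t^5 - t^4 - 180*t^3 - 197*t^2 - 70*t - 48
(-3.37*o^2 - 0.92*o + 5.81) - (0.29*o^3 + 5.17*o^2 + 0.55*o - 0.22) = -0.29*o^3 - 8.54*o^2 - 1.47*o + 6.03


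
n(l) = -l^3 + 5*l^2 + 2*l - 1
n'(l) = -3*l^2 + 10*l + 2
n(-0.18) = -1.19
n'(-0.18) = 0.10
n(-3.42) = 90.64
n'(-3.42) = -67.29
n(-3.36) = 86.66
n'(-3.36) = -65.47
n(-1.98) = 22.40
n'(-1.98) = -29.56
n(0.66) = 2.21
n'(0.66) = 7.29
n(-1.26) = 6.42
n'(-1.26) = -15.36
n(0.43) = 0.70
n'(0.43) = 5.75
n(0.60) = 1.78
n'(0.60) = 6.92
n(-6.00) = 383.00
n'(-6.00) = -166.00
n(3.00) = 23.00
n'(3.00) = 5.00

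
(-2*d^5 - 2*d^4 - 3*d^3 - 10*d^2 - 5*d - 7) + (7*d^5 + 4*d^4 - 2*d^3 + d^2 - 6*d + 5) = 5*d^5 + 2*d^4 - 5*d^3 - 9*d^2 - 11*d - 2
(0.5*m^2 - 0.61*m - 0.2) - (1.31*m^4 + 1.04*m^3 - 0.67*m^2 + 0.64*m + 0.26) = -1.31*m^4 - 1.04*m^3 + 1.17*m^2 - 1.25*m - 0.46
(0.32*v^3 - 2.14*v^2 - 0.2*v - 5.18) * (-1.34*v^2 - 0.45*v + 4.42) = -0.4288*v^5 + 2.7236*v^4 + 2.6454*v^3 - 2.4276*v^2 + 1.447*v - 22.8956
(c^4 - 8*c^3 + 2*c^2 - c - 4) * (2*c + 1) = 2*c^5 - 15*c^4 - 4*c^3 - 9*c - 4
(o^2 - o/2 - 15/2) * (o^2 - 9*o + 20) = o^4 - 19*o^3/2 + 17*o^2 + 115*o/2 - 150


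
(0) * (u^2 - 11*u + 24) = 0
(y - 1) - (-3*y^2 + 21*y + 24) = 3*y^2 - 20*y - 25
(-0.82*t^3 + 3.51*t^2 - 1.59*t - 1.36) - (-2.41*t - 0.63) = -0.82*t^3 + 3.51*t^2 + 0.82*t - 0.73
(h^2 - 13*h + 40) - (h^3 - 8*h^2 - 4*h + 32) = -h^3 + 9*h^2 - 9*h + 8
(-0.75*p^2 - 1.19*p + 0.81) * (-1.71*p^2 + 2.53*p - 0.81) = 1.2825*p^4 + 0.1374*p^3 - 3.7883*p^2 + 3.0132*p - 0.6561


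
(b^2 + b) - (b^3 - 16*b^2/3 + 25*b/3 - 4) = -b^3 + 19*b^2/3 - 22*b/3 + 4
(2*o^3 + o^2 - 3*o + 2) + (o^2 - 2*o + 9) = 2*o^3 + 2*o^2 - 5*o + 11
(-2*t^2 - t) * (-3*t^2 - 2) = 6*t^4 + 3*t^3 + 4*t^2 + 2*t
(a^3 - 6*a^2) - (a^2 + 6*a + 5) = a^3 - 7*a^2 - 6*a - 5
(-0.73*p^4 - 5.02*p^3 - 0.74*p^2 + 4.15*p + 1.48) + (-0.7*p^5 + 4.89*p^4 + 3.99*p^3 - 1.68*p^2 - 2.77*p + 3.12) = -0.7*p^5 + 4.16*p^4 - 1.03*p^3 - 2.42*p^2 + 1.38*p + 4.6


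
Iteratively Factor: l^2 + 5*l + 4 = (l + 1)*(l + 4)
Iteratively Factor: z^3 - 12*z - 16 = (z - 4)*(z^2 + 4*z + 4) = (z - 4)*(z + 2)*(z + 2)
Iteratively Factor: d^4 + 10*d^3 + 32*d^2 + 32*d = (d)*(d^3 + 10*d^2 + 32*d + 32) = d*(d + 4)*(d^2 + 6*d + 8) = d*(d + 2)*(d + 4)*(d + 4)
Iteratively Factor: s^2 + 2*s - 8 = (s - 2)*(s + 4)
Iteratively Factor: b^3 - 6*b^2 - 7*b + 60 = (b - 4)*(b^2 - 2*b - 15) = (b - 4)*(b + 3)*(b - 5)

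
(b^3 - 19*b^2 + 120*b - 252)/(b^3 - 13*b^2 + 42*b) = (b - 6)/b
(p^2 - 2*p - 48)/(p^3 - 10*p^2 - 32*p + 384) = 1/(p - 8)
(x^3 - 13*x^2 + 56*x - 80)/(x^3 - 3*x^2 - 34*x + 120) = (x - 4)/(x + 6)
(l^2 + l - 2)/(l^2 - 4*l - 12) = (l - 1)/(l - 6)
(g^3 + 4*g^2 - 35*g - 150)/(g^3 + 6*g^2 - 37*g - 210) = (g + 5)/(g + 7)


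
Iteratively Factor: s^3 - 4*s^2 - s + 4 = (s - 4)*(s^2 - 1) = (s - 4)*(s + 1)*(s - 1)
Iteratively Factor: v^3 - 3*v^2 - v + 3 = (v - 1)*(v^2 - 2*v - 3) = (v - 1)*(v + 1)*(v - 3)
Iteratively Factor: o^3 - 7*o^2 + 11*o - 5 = (o - 1)*(o^2 - 6*o + 5) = (o - 5)*(o - 1)*(o - 1)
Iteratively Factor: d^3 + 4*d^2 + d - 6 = (d - 1)*(d^2 + 5*d + 6) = (d - 1)*(d + 2)*(d + 3)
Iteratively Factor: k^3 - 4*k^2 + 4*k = (k - 2)*(k^2 - 2*k) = k*(k - 2)*(k - 2)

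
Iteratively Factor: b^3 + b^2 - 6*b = (b - 2)*(b^2 + 3*b) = (b - 2)*(b + 3)*(b)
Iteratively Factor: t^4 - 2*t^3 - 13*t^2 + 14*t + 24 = (t + 3)*(t^3 - 5*t^2 + 2*t + 8) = (t - 2)*(t + 3)*(t^2 - 3*t - 4) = (t - 4)*(t - 2)*(t + 3)*(t + 1)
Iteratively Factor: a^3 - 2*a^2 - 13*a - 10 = (a + 2)*(a^2 - 4*a - 5) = (a - 5)*(a + 2)*(a + 1)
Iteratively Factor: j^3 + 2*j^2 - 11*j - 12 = (j - 3)*(j^2 + 5*j + 4) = (j - 3)*(j + 4)*(j + 1)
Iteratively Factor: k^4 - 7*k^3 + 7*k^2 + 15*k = (k)*(k^3 - 7*k^2 + 7*k + 15) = k*(k - 3)*(k^2 - 4*k - 5) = k*(k - 5)*(k - 3)*(k + 1)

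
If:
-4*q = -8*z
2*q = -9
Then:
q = -9/2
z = -9/4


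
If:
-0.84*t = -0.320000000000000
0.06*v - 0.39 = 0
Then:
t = 0.38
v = 6.50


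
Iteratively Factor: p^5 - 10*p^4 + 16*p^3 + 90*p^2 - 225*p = (p - 5)*(p^4 - 5*p^3 - 9*p^2 + 45*p) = (p - 5)^2*(p^3 - 9*p) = (p - 5)^2*(p + 3)*(p^2 - 3*p) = (p - 5)^2*(p - 3)*(p + 3)*(p)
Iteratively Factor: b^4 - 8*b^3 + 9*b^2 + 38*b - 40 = (b + 2)*(b^3 - 10*b^2 + 29*b - 20) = (b - 5)*(b + 2)*(b^2 - 5*b + 4) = (b - 5)*(b - 4)*(b + 2)*(b - 1)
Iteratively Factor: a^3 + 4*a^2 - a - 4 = (a + 1)*(a^2 + 3*a - 4) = (a + 1)*(a + 4)*(a - 1)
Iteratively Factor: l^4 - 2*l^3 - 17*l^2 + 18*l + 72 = (l - 4)*(l^3 + 2*l^2 - 9*l - 18) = (l - 4)*(l + 2)*(l^2 - 9) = (l - 4)*(l - 3)*(l + 2)*(l + 3)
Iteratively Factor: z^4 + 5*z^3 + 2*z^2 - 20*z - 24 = (z + 2)*(z^3 + 3*z^2 - 4*z - 12) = (z - 2)*(z + 2)*(z^2 + 5*z + 6) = (z - 2)*(z + 2)*(z + 3)*(z + 2)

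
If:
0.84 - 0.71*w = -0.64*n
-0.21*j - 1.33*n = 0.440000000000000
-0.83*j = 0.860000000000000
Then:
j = -1.04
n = -0.17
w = 1.03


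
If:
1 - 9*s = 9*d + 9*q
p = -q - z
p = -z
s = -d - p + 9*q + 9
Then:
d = 1/9 - s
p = 80/9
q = 0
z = -80/9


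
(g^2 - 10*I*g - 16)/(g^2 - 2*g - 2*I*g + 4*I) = (g - 8*I)/(g - 2)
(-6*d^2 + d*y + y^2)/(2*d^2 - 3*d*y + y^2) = (3*d + y)/(-d + y)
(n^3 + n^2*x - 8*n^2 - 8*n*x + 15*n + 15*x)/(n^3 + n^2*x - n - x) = (n^2 - 8*n + 15)/(n^2 - 1)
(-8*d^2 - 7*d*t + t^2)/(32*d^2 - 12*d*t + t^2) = (d + t)/(-4*d + t)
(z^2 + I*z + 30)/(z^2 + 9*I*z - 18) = (z - 5*I)/(z + 3*I)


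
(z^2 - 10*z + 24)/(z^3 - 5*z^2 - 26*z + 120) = 1/(z + 5)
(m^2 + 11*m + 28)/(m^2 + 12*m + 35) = (m + 4)/(m + 5)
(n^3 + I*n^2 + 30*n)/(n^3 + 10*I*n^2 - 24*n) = (n - 5*I)/(n + 4*I)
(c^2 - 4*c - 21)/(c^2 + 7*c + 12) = (c - 7)/(c + 4)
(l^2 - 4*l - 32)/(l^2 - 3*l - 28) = (l - 8)/(l - 7)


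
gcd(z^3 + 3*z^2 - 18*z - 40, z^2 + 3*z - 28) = z - 4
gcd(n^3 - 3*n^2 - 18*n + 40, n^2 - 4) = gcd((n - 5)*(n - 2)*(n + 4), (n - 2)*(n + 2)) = n - 2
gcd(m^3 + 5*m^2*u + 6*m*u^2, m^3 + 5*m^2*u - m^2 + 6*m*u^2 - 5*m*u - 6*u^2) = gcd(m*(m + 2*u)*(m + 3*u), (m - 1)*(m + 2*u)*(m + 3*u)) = m^2 + 5*m*u + 6*u^2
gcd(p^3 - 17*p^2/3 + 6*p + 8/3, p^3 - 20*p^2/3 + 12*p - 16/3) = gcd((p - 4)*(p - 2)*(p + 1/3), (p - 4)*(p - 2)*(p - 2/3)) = p^2 - 6*p + 8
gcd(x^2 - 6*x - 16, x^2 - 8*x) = x - 8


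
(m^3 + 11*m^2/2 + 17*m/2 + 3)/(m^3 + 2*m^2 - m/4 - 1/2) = 2*(m + 3)/(2*m - 1)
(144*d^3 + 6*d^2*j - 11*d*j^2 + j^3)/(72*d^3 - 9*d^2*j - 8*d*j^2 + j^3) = (6*d - j)/(3*d - j)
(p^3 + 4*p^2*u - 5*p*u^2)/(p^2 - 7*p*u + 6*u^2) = p*(p + 5*u)/(p - 6*u)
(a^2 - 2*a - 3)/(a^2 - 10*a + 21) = (a + 1)/(a - 7)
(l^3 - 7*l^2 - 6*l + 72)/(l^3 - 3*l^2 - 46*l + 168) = (l + 3)/(l + 7)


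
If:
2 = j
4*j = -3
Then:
No Solution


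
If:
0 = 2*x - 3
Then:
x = 3/2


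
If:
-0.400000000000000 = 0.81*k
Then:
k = -0.49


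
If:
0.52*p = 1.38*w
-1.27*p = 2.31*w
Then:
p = 0.00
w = 0.00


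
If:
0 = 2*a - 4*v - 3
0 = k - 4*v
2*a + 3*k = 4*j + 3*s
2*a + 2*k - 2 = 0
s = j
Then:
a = 4/3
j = 5/21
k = -1/3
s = 5/21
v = -1/12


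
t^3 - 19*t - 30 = (t - 5)*(t + 2)*(t + 3)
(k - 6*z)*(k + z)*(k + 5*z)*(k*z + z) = k^4*z + k^3*z - 31*k^2*z^3 - 30*k*z^4 - 31*k*z^3 - 30*z^4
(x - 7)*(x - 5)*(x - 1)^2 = x^4 - 14*x^3 + 60*x^2 - 82*x + 35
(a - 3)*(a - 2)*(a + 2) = a^3 - 3*a^2 - 4*a + 12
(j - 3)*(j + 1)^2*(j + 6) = j^4 + 5*j^3 - 11*j^2 - 33*j - 18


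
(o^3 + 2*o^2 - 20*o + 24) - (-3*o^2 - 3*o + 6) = o^3 + 5*o^2 - 17*o + 18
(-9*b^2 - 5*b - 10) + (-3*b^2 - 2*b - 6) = -12*b^2 - 7*b - 16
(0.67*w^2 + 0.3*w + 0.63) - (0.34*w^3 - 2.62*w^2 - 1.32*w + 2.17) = -0.34*w^3 + 3.29*w^2 + 1.62*w - 1.54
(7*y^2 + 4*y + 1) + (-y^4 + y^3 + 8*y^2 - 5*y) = -y^4 + y^3 + 15*y^2 - y + 1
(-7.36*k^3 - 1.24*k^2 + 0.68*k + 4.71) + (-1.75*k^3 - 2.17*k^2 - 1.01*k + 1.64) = -9.11*k^3 - 3.41*k^2 - 0.33*k + 6.35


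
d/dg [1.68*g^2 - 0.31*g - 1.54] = 3.36*g - 0.31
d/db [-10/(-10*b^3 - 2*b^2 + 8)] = 5*b*(-15*b - 2)/(5*b^3 + b^2 - 4)^2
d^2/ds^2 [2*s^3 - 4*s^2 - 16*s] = 12*s - 8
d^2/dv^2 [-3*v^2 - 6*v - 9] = -6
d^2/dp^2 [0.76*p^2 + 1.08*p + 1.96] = 1.52000000000000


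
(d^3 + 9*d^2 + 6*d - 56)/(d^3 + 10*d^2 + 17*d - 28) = (d - 2)/(d - 1)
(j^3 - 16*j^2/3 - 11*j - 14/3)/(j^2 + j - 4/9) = 3*(3*j^3 - 16*j^2 - 33*j - 14)/(9*j^2 + 9*j - 4)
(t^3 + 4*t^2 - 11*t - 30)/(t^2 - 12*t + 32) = (t^3 + 4*t^2 - 11*t - 30)/(t^2 - 12*t + 32)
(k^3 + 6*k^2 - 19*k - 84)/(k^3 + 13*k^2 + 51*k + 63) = (k - 4)/(k + 3)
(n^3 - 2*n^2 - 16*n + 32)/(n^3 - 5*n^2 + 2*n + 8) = (n + 4)/(n + 1)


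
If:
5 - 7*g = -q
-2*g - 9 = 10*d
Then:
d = -q/35 - 73/70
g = q/7 + 5/7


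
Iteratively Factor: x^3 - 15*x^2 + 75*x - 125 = (x - 5)*(x^2 - 10*x + 25) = (x - 5)^2*(x - 5)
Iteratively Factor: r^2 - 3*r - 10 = (r - 5)*(r + 2)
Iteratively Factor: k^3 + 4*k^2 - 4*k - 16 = (k + 2)*(k^2 + 2*k - 8) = (k - 2)*(k + 2)*(k + 4)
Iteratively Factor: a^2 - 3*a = (a - 3)*(a)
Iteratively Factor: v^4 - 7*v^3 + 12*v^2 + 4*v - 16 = (v - 2)*(v^3 - 5*v^2 + 2*v + 8) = (v - 4)*(v - 2)*(v^2 - v - 2) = (v - 4)*(v - 2)^2*(v + 1)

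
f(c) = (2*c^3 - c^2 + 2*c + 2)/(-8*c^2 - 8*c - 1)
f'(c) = (16*c + 8)*(2*c^3 - c^2 + 2*c + 2)/(-8*c^2 - 8*c - 1)^2 + (6*c^2 - 2*c + 2)/(-8*c^2 - 8*c - 1) = 2*(-8*c^4 - 16*c^3 + 9*c^2 + 17*c + 7)/(64*c^4 + 128*c^3 + 80*c^2 + 16*c + 1)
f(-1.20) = 1.81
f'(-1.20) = 2.49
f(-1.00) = 3.00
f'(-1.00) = 14.00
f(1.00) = -0.29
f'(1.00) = 0.06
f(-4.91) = 1.74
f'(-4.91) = -0.22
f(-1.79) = 1.32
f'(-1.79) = 0.20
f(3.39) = -0.63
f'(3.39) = -0.21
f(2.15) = -0.39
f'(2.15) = -0.16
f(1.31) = -0.29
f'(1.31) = -0.05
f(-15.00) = 4.17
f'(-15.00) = -0.25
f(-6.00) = 1.98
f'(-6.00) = -0.23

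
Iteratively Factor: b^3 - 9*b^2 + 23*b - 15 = (b - 3)*(b^2 - 6*b + 5) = (b - 5)*(b - 3)*(b - 1)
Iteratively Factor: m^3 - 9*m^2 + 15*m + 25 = (m + 1)*(m^2 - 10*m + 25) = (m - 5)*(m + 1)*(m - 5)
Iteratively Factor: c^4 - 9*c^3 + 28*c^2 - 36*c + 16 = (c - 2)*(c^3 - 7*c^2 + 14*c - 8) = (c - 4)*(c - 2)*(c^2 - 3*c + 2) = (c - 4)*(c - 2)^2*(c - 1)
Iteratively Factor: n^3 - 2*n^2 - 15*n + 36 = (n - 3)*(n^2 + n - 12) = (n - 3)^2*(n + 4)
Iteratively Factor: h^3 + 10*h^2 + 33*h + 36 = (h + 4)*(h^2 + 6*h + 9) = (h + 3)*(h + 4)*(h + 3)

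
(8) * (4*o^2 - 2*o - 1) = 32*o^2 - 16*o - 8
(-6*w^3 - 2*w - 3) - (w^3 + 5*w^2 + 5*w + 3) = -7*w^3 - 5*w^2 - 7*w - 6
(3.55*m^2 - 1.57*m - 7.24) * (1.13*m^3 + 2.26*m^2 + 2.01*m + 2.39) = 4.0115*m^5 + 6.2489*m^4 - 4.5939*m^3 - 11.0336*m^2 - 18.3047*m - 17.3036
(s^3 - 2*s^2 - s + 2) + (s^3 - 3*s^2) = 2*s^3 - 5*s^2 - s + 2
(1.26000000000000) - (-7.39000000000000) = 8.65000000000000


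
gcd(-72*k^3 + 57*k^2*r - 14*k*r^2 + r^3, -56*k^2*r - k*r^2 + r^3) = -8*k + r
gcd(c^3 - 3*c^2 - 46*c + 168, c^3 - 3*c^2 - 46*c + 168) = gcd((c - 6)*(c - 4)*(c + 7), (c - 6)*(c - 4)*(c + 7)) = c^3 - 3*c^2 - 46*c + 168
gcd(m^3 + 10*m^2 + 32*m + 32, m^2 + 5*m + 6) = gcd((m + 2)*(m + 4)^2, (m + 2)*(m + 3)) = m + 2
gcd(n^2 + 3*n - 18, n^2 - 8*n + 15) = n - 3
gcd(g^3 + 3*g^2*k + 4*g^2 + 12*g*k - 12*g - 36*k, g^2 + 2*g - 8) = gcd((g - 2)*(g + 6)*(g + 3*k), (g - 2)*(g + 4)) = g - 2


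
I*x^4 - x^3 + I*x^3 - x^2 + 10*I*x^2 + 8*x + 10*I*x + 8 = (x - 2*I)*(x - I)*(x + 4*I)*(I*x + I)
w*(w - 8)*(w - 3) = w^3 - 11*w^2 + 24*w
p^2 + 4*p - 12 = (p - 2)*(p + 6)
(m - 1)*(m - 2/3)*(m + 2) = m^3 + m^2/3 - 8*m/3 + 4/3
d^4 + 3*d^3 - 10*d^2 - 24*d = d*(d - 3)*(d + 2)*(d + 4)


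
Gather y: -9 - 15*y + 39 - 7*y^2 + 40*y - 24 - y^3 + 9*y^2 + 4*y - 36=-y^3 + 2*y^2 + 29*y - 30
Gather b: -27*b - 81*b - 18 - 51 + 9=-108*b - 60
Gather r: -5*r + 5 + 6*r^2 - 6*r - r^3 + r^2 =-r^3 + 7*r^2 - 11*r + 5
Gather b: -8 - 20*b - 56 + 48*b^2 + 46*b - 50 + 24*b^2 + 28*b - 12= 72*b^2 + 54*b - 126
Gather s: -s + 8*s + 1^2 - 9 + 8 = 7*s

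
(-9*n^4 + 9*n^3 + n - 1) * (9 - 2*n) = 18*n^5 - 99*n^4 + 81*n^3 - 2*n^2 + 11*n - 9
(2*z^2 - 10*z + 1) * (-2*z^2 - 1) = -4*z^4 + 20*z^3 - 4*z^2 + 10*z - 1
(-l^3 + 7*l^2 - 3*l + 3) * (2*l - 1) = -2*l^4 + 15*l^3 - 13*l^2 + 9*l - 3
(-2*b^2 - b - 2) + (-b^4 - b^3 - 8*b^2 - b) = -b^4 - b^3 - 10*b^2 - 2*b - 2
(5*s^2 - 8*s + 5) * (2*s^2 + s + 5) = 10*s^4 - 11*s^3 + 27*s^2 - 35*s + 25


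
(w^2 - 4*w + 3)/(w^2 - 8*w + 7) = (w - 3)/(w - 7)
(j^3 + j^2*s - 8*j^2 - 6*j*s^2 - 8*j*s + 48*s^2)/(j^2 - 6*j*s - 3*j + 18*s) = (j^3 + j^2*s - 8*j^2 - 6*j*s^2 - 8*j*s + 48*s^2)/(j^2 - 6*j*s - 3*j + 18*s)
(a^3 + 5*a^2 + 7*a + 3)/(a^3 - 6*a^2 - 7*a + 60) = (a^2 + 2*a + 1)/(a^2 - 9*a + 20)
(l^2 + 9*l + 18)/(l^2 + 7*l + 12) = (l + 6)/(l + 4)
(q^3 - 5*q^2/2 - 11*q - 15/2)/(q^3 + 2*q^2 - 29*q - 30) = (q + 3/2)/(q + 6)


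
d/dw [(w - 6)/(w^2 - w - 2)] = (w^2 - w - (w - 6)*(2*w - 1) - 2)/(-w^2 + w + 2)^2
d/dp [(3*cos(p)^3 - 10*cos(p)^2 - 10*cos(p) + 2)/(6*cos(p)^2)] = (-3 - 10/cos(p)^2 + 4/cos(p)^3)*sin(p)/6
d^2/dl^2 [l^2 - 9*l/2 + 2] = 2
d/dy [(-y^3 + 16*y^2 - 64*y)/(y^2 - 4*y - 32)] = (-y^2 - 8*y + 32)/(y^2 + 8*y + 16)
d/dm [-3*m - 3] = -3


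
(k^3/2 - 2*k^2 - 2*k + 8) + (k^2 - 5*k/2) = k^3/2 - k^2 - 9*k/2 + 8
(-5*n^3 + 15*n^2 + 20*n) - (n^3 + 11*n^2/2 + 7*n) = -6*n^3 + 19*n^2/2 + 13*n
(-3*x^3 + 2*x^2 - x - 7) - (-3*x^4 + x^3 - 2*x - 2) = 3*x^4 - 4*x^3 + 2*x^2 + x - 5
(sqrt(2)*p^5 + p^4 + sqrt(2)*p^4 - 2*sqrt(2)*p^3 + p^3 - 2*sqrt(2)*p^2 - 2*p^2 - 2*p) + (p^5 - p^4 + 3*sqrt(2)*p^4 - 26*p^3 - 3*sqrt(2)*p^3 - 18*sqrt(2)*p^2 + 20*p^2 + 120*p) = p^5 + sqrt(2)*p^5 + 4*sqrt(2)*p^4 - 25*p^3 - 5*sqrt(2)*p^3 - 20*sqrt(2)*p^2 + 18*p^2 + 118*p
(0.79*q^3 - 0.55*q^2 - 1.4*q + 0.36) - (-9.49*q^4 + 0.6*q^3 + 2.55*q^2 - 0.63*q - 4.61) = 9.49*q^4 + 0.19*q^3 - 3.1*q^2 - 0.77*q + 4.97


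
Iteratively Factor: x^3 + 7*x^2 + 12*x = (x + 4)*(x^2 + 3*x) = (x + 3)*(x + 4)*(x)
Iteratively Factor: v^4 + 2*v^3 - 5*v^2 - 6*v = (v + 1)*(v^3 + v^2 - 6*v) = v*(v + 1)*(v^2 + v - 6) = v*(v - 2)*(v + 1)*(v + 3)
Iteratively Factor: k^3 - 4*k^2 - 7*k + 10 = (k - 1)*(k^2 - 3*k - 10) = (k - 1)*(k + 2)*(k - 5)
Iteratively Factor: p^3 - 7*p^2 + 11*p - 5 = (p - 5)*(p^2 - 2*p + 1) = (p - 5)*(p - 1)*(p - 1)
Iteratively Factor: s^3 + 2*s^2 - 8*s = (s - 2)*(s^2 + 4*s) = s*(s - 2)*(s + 4)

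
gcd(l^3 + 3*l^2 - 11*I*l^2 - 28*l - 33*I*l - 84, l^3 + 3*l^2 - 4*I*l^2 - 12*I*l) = l^2 + l*(3 - 4*I) - 12*I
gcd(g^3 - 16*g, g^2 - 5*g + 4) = g - 4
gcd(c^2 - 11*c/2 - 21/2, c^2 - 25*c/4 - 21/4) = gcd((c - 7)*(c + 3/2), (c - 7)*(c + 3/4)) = c - 7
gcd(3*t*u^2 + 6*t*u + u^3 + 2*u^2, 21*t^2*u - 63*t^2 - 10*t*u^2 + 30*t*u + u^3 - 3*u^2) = 1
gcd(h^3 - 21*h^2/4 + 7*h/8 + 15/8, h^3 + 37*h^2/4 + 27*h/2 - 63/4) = h - 3/4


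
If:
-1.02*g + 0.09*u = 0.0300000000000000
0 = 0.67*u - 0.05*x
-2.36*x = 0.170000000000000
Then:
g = -0.03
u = -0.01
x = -0.07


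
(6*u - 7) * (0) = 0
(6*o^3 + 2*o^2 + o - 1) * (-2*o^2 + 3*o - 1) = -12*o^5 + 14*o^4 - 2*o^3 + 3*o^2 - 4*o + 1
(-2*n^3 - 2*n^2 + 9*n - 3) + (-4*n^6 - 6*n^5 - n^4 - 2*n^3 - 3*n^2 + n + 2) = -4*n^6 - 6*n^5 - n^4 - 4*n^3 - 5*n^2 + 10*n - 1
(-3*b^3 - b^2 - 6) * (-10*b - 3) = 30*b^4 + 19*b^3 + 3*b^2 + 60*b + 18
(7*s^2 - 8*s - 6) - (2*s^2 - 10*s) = 5*s^2 + 2*s - 6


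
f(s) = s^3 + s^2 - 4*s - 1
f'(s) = 3*s^2 + 2*s - 4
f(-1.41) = 3.82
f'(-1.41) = -0.86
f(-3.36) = -14.20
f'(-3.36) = 23.15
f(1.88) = 1.66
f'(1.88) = 10.36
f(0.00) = -1.00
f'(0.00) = -4.00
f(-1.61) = 3.86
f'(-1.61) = 0.56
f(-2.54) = -0.78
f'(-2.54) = 10.27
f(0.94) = -3.05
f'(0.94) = 0.53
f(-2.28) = 1.47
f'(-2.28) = 7.04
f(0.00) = -1.00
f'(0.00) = -4.00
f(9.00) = 773.00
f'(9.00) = 257.00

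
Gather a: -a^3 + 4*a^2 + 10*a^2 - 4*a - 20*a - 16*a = -a^3 + 14*a^2 - 40*a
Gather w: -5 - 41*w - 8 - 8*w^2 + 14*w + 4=-8*w^2 - 27*w - 9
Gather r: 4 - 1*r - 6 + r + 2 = 0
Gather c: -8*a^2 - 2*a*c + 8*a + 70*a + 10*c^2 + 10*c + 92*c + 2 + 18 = -8*a^2 + 78*a + 10*c^2 + c*(102 - 2*a) + 20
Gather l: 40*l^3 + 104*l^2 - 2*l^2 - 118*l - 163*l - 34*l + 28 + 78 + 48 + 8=40*l^3 + 102*l^2 - 315*l + 162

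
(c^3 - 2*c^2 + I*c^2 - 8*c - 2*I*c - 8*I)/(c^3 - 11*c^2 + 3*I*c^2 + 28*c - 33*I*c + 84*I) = (c^2 + c*(2 + I) + 2*I)/(c^2 + c*(-7 + 3*I) - 21*I)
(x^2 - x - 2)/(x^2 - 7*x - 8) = (x - 2)/(x - 8)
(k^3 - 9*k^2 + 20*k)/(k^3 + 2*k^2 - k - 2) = k*(k^2 - 9*k + 20)/(k^3 + 2*k^2 - k - 2)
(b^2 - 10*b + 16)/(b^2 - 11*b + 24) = (b - 2)/(b - 3)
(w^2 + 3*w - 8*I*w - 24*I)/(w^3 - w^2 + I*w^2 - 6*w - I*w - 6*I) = (w^2 + w*(3 - 8*I) - 24*I)/(w^3 + w^2*(-1 + I) - w*(6 + I) - 6*I)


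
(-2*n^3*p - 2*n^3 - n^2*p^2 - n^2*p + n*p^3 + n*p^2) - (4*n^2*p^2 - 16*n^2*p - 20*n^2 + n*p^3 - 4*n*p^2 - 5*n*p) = -2*n^3*p - 2*n^3 - 5*n^2*p^2 + 15*n^2*p + 20*n^2 + 5*n*p^2 + 5*n*p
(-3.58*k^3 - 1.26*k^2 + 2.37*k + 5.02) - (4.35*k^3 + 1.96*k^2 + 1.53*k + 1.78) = -7.93*k^3 - 3.22*k^2 + 0.84*k + 3.24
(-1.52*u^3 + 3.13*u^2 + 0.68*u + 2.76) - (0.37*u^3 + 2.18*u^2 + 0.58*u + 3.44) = -1.89*u^3 + 0.95*u^2 + 0.1*u - 0.68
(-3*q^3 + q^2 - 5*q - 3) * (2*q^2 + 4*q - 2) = -6*q^5 - 10*q^4 - 28*q^2 - 2*q + 6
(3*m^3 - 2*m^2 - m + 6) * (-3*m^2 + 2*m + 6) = -9*m^5 + 12*m^4 + 17*m^3 - 32*m^2 + 6*m + 36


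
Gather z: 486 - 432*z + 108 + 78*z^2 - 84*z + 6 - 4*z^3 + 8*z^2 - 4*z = -4*z^3 + 86*z^2 - 520*z + 600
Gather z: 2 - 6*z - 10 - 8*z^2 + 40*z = -8*z^2 + 34*z - 8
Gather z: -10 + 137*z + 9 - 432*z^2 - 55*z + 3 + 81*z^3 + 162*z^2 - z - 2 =81*z^3 - 270*z^2 + 81*z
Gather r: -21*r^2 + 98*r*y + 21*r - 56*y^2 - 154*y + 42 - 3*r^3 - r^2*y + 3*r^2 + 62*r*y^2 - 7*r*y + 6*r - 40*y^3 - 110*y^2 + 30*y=-3*r^3 + r^2*(-y - 18) + r*(62*y^2 + 91*y + 27) - 40*y^3 - 166*y^2 - 124*y + 42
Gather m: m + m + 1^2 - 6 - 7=2*m - 12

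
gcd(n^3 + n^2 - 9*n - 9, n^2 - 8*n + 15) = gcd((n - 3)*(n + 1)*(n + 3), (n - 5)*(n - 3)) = n - 3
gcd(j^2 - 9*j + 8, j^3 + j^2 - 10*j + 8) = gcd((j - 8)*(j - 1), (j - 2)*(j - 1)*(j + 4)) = j - 1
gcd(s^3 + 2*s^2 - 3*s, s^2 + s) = s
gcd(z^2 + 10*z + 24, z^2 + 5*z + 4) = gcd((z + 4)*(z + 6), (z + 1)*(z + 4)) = z + 4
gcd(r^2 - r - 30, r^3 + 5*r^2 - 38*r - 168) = r - 6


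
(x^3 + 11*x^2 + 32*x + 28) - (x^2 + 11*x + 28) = x^3 + 10*x^2 + 21*x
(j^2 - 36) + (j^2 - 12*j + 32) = 2*j^2 - 12*j - 4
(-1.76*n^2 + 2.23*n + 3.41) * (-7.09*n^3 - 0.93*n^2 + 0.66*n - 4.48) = 12.4784*n^5 - 14.1739*n^4 - 27.4124*n^3 + 6.1853*n^2 - 7.7398*n - 15.2768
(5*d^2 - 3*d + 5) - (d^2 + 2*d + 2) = 4*d^2 - 5*d + 3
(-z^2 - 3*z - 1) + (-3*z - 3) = -z^2 - 6*z - 4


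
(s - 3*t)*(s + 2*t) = s^2 - s*t - 6*t^2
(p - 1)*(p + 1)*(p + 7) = p^3 + 7*p^2 - p - 7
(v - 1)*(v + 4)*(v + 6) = v^3 + 9*v^2 + 14*v - 24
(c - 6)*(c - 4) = c^2 - 10*c + 24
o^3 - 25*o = o*(o - 5)*(o + 5)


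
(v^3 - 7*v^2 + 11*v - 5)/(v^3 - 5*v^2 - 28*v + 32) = (v^2 - 6*v + 5)/(v^2 - 4*v - 32)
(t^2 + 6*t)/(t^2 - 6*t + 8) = t*(t + 6)/(t^2 - 6*t + 8)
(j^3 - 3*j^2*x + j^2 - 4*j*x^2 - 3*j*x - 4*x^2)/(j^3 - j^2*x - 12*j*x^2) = (j^2 + j*x + j + x)/(j*(j + 3*x))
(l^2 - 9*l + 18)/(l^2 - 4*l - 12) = (l - 3)/(l + 2)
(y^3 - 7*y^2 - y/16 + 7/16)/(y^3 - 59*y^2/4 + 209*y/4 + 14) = (y - 1/4)/(y - 8)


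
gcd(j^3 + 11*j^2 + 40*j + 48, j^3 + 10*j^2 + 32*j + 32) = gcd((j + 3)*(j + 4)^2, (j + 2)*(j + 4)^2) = j^2 + 8*j + 16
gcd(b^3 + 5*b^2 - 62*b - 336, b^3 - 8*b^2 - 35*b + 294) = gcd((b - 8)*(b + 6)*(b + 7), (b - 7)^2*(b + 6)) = b + 6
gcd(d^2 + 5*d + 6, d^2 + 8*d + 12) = d + 2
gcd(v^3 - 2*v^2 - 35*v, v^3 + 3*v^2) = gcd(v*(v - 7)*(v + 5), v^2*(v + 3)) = v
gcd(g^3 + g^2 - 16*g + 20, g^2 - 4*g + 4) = g^2 - 4*g + 4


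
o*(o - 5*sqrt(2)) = o^2 - 5*sqrt(2)*o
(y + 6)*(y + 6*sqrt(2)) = y^2 + 6*y + 6*sqrt(2)*y + 36*sqrt(2)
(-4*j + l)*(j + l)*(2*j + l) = -8*j^3 - 10*j^2*l - j*l^2 + l^3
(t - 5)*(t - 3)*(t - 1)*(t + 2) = t^4 - 7*t^3 + 5*t^2 + 31*t - 30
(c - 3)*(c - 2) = c^2 - 5*c + 6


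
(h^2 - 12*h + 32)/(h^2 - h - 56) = (h - 4)/(h + 7)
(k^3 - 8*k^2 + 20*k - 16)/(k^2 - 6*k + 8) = k - 2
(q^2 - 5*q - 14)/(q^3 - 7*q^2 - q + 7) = (q + 2)/(q^2 - 1)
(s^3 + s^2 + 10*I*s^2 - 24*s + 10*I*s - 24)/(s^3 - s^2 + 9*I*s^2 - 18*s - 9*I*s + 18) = (s^2 + s*(1 + 4*I) + 4*I)/(s^2 + s*(-1 + 3*I) - 3*I)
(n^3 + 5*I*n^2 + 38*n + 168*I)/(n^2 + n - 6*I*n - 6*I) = (n^2 + 11*I*n - 28)/(n + 1)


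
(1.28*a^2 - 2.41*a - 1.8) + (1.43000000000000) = 1.28*a^2 - 2.41*a - 0.37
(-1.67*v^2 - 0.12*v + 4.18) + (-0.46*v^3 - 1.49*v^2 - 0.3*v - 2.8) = -0.46*v^3 - 3.16*v^2 - 0.42*v + 1.38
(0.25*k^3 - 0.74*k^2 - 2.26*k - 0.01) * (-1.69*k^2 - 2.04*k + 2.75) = -0.4225*k^5 + 0.7406*k^4 + 6.0165*k^3 + 2.5923*k^2 - 6.1946*k - 0.0275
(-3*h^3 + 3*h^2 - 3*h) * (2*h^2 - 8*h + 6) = -6*h^5 + 30*h^4 - 48*h^3 + 42*h^2 - 18*h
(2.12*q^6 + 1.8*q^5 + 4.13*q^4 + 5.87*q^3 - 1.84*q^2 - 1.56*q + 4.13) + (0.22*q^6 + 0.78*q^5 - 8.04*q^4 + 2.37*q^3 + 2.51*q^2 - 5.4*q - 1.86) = 2.34*q^6 + 2.58*q^5 - 3.91*q^4 + 8.24*q^3 + 0.67*q^2 - 6.96*q + 2.27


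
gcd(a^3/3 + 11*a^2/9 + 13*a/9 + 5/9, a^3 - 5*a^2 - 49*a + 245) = 1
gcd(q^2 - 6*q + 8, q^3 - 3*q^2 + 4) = q - 2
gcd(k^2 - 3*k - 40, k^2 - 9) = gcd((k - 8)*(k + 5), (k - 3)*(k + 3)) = 1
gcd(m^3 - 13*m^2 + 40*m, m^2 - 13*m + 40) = m^2 - 13*m + 40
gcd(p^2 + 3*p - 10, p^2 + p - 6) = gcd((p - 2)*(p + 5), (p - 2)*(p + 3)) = p - 2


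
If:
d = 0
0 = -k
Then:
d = 0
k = 0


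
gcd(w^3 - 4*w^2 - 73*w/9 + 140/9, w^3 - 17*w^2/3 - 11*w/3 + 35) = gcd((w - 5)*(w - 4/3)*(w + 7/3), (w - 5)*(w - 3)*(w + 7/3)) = w^2 - 8*w/3 - 35/3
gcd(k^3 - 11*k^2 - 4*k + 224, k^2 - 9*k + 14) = k - 7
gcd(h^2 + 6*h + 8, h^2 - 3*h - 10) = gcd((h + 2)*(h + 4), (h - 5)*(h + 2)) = h + 2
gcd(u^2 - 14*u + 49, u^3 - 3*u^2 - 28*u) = u - 7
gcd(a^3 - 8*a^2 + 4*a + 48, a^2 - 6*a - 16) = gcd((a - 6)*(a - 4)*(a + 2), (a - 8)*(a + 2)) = a + 2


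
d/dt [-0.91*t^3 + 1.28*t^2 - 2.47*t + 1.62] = -2.73*t^2 + 2.56*t - 2.47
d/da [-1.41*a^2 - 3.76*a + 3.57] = -2.82*a - 3.76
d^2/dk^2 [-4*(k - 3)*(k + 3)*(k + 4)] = -24*k - 32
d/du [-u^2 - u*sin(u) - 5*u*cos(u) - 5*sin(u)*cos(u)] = 5*u*sin(u) - u*cos(u) - 2*u - sin(u) - 5*cos(u) - 5*cos(2*u)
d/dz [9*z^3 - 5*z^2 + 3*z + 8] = 27*z^2 - 10*z + 3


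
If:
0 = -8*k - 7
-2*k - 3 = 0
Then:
No Solution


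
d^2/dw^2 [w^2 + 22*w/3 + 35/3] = 2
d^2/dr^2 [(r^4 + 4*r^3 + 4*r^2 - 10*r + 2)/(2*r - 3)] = 4*(6*r^4 - 16*r^3 - 9*r^2 + 54*r - 8)/(8*r^3 - 36*r^2 + 54*r - 27)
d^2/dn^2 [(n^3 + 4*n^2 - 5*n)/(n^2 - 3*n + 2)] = 28/(n^3 - 6*n^2 + 12*n - 8)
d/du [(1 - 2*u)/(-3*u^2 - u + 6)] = (6*u^2 + 2*u - (2*u - 1)*(6*u + 1) - 12)/(3*u^2 + u - 6)^2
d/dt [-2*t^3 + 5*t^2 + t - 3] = -6*t^2 + 10*t + 1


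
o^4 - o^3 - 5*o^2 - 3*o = o*(o - 3)*(o + 1)^2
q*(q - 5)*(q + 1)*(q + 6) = q^4 + 2*q^3 - 29*q^2 - 30*q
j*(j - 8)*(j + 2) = j^3 - 6*j^2 - 16*j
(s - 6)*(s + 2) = s^2 - 4*s - 12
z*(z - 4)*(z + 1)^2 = z^4 - 2*z^3 - 7*z^2 - 4*z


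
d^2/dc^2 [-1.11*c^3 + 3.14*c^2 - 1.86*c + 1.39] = 6.28 - 6.66*c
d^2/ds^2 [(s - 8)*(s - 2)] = 2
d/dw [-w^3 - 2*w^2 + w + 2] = -3*w^2 - 4*w + 1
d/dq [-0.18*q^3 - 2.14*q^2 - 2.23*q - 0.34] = -0.54*q^2 - 4.28*q - 2.23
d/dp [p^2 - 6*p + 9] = 2*p - 6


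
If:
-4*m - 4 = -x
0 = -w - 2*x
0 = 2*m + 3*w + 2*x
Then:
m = -8/7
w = 8/7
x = -4/7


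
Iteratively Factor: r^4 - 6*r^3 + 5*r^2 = (r)*(r^3 - 6*r^2 + 5*r) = r*(r - 1)*(r^2 - 5*r) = r*(r - 5)*(r - 1)*(r)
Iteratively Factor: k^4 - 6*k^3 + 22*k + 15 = (k + 1)*(k^3 - 7*k^2 + 7*k + 15) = (k + 1)^2*(k^2 - 8*k + 15) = (k - 5)*(k + 1)^2*(k - 3)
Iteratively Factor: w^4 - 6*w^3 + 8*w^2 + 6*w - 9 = (w + 1)*(w^3 - 7*w^2 + 15*w - 9) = (w - 3)*(w + 1)*(w^2 - 4*w + 3) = (w - 3)*(w - 1)*(w + 1)*(w - 3)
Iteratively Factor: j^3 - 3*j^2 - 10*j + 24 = (j - 2)*(j^2 - j - 12) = (j - 2)*(j + 3)*(j - 4)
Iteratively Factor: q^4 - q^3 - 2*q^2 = (q - 2)*(q^3 + q^2) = (q - 2)*(q + 1)*(q^2) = q*(q - 2)*(q + 1)*(q)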